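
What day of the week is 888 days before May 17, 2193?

May 17, 2193 is a Friday.
888 mod 7 = 6, so 888 days before a Friday is Friday − 6 = Saturday.

Saturday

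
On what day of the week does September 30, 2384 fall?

Doomsday rule: the anchor day for the 2300s is Wednesday. For year 84: 84÷12 = 7 r 0, and 0÷4 = 0, so 7+0+0 = 7.
Wednesday + 7 ≡ Wednesday — that's 2384's doomsday.
In September the doomsday date is Sep 5.
Sep 30 is 25 days after Sep 5; 25 mod 7 = 4, so Wednesday + 4 = Sunday.

Sunday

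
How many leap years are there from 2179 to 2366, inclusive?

45

Multiples of 4 in [2179,2366]: 47.
Of those, multiples of 100: 2 (not leap unless ÷400).
Multiples of 400: 0.
Leap years = 47 − 2 + 0 = 45.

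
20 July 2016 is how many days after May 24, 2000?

May 24, 2000 → May 24, 2001: 365 days.
May 24, 2001 → May 24, 2002: 365 days.
May 24, 2002 → May 24, 2003: 365 days.
May 24, 2003 → May 24, 2004: 366 days (Feb 29, 2004 is in that span).
May 24, 2004 → May 24, 2005: 365 days.
May 24, 2005 → May 24, 2006: 365 days.
May 24, 2006 → May 24, 2007: 365 days.
May 24, 2007 → May 24, 2008: 366 days (Feb 29, 2008 is in that span).
May 24, 2008 → May 24, 2009: 365 days.
May 24, 2009 → May 24, 2010: 365 days.
May 24, 2010 → May 24, 2011: 365 days.
May 24, 2011 → May 24, 2012: 366 days (Feb 29, 2012 is in that span).
May 24, 2012 → May 24, 2013: 365 days.
May 24, 2013 → May 24, 2014: 365 days.
May 24, 2014 → May 24, 2015: 365 days.
May 24, 2015 → May 24, 2016: 366 days (Feb 29, 2016 is in that span).
May 24, 2016 → Jun 24, 2016: 31 days (May has 31).
Jun 24, 2016 → Jul 20, 2016: 26 days.
Total: 5901 days.

5901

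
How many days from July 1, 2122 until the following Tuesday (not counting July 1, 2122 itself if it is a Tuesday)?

6

Jul 1, 2122 is a Wednesday.
From Wednesday to the next Tuesday is 6 days.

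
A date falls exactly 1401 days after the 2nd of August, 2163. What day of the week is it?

Wednesday

First find the weekday of Aug 2, 2163. Doomsday rule: the anchor day for the 2100s is Sunday. For year 63: 63÷12 = 5 r 3, and 3÷4 = 0, so 5+3+0 = 8.
Sunday + 8 ≡ Monday — that's 2163's doomsday.
In August the doomsday date is Aug 8.
Aug 2 is 6 days before Aug 8; 6 mod 7 = 6, so Monday − 6 = Tuesday.
1401 mod 7 = 1, so 1401 days after a Tuesday is Tuesday + 1 = Wednesday.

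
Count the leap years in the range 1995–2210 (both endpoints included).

52

Multiples of 4 in [1995,2210]: 54.
Of those, multiples of 100: 3 (not leap unless ÷400).
Multiples of 400: 1.
Leap years = 54 − 3 + 1 = 52.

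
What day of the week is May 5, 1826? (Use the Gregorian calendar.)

Doomsday rule: the anchor day for the 1800s is Friday. For year 26: 26÷12 = 2 r 2, and 2÷4 = 0, so 2+2+0 = 4.
Friday + 4 ≡ Tuesday — that's 1826's doomsday.
In May the doomsday date is May 9.
May 5 is 4 days before May 9; 4 mod 7 = 4, so Tuesday − 4 = Friday.

Friday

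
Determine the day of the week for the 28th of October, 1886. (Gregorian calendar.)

Doomsday rule: the anchor day for the 1800s is Friday. For year 86: 86÷12 = 7 r 2, and 2÷4 = 0, so 7+2+0 = 9.
Friday + 9 ≡ Sunday — that's 1886's doomsday.
In October the doomsday date is Oct 10.
Oct 28 is 18 days after Oct 10; 18 mod 7 = 4, so Sunday + 4 = Thursday.

Thursday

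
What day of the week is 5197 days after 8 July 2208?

Monday

Jul 8, 2208 is a Friday.
5197 mod 7 = 3, so 5197 days after a Friday is Friday + 3 = Monday.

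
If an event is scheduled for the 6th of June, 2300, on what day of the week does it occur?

Doomsday rule: the anchor day for the 2300s is Wednesday. For year 00: 0÷12 = 0 r 0, and 0÷4 = 0, so 0+0+0 = 0.
Wednesday + 0 ≡ Wednesday — that's 2300's doomsday.
In June the doomsday date is Jun 6.
Jun 6 is the doomsday itself: Wednesday.

Wednesday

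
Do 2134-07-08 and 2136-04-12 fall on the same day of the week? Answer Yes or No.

Yes

From Jul 8, 2134 to Apr 12, 2136 is 644 days.
644 mod 7 = 0, so they are the same weekday.
(Jul 8, 2134 is a Thursday; Apr 12, 2136 is a Thursday.)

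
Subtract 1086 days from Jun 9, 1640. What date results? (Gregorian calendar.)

−366 (one year; includes Feb 29, 1640) → Jun 9, 1639 (720 left).
−365 (one year) → Jun 9, 1638 (355 left).
−9 → May 31, 1638 (end of May, 31 days; 346 left).
−31 → Apr 30, 1638 (end of Apr, 30 days; 315 left).
−30 → Mar 31, 1638 (end of Mar, 31 days; 285 left).
−31 → Feb 28, 1638 (end of Feb, 28 days; 254 left).
−28 → Jan 31, 1638 (end of Jan, 31 days; 226 left).
−31 → Dec 31, 1637 (end of Dec, 31 days; 195 left).
−31 → Nov 30, 1637 (end of Nov, 30 days; 164 left).
−30 → Oct 31, 1637 (end of Oct, 31 days; 134 left).
−31 → Sep 30, 1637 (end of Sep, 30 days; 103 left).
−30 → Aug 31, 1637 (end of Aug, 31 days; 73 left).
−31 → Jul 31, 1637 (end of Jul, 31 days; 42 left).
−31 → Jun 30, 1637 (end of Jun, 30 days; 11 left).
−11 → Jun 19, 1637.

June 19, 1637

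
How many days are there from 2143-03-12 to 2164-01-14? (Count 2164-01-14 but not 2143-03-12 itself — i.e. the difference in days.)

Mar 12, 2143 → Mar 12, 2144: 366 days (Feb 29, 2144 is in that span).
Mar 12, 2144 → Mar 12, 2145: 365 days.
Mar 12, 2145 → Mar 12, 2146: 365 days.
Mar 12, 2146 → Mar 12, 2147: 365 days.
Mar 12, 2147 → Mar 12, 2148: 366 days (Feb 29, 2148 is in that span).
Mar 12, 2148 → Mar 12, 2149: 365 days.
Mar 12, 2149 → Mar 12, 2150: 365 days.
Mar 12, 2150 → Mar 12, 2151: 365 days.
Mar 12, 2151 → Mar 12, 2152: 366 days (Feb 29, 2152 is in that span).
Mar 12, 2152 → Mar 12, 2153: 365 days.
Mar 12, 2153 → Mar 12, 2154: 365 days.
Mar 12, 2154 → Mar 12, 2155: 365 days.
Mar 12, 2155 → Mar 12, 2156: 366 days (Feb 29, 2156 is in that span).
Mar 12, 2156 → Mar 12, 2157: 365 days.
Mar 12, 2157 → Mar 12, 2158: 365 days.
Mar 12, 2158 → Mar 12, 2159: 365 days.
Mar 12, 2159 → Mar 12, 2160: 366 days (Feb 29, 2160 is in that span).
Mar 12, 2160 → Mar 12, 2161: 365 days.
Mar 12, 2161 → Mar 12, 2162: 365 days.
Mar 12, 2162 → Mar 12, 2163: 365 days.
Mar 12, 2163 → Apr 12, 2163: 31 days (March has 31).
Apr 12, 2163 → May 12, 2163: 30 days (April has 30).
May 12, 2163 → Jun 12, 2163: 31 days (May has 31).
Jun 12, 2163 → Jul 12, 2163: 30 days (June has 30).
Jul 12, 2163 → Aug 12, 2163: 31 days (July has 31).
Aug 12, 2163 → Sep 12, 2163: 31 days (August has 31).
Sep 12, 2163 → Oct 12, 2163: 30 days (September has 30).
Oct 12, 2163 → Nov 12, 2163: 31 days (October has 31).
Nov 12, 2163 → Dec 12, 2163: 30 days (November has 30).
Dec 12, 2163 → Jan 12, 2164: 31 days (December has 31).
Jan 12, 2164 → Jan 14, 2164: 2 days.
Total: 7613 days.

7613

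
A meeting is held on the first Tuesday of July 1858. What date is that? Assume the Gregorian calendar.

July 1, 1858 is a Thursday.
The first Tuesday is therefore July 6 (5 days later).

July 6, 1858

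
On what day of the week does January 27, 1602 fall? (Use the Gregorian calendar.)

Sunday

Doomsday rule: the anchor day for the 1600s is Tuesday. For year 02: 2÷12 = 0 r 2, and 2÷4 = 0, so 0+2+0 = 2.
Tuesday + 2 ≡ Thursday — that's 1602's doomsday.
In January the doomsday date is Jan 3 (1602 is not a leap year).
Jan 27 is 24 days after Jan 3; 24 mod 7 = 3, so Thursday + 3 = Sunday.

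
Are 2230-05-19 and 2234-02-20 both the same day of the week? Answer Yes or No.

No

From May 19, 2230 to Feb 20, 2234 is 1373 days.
1373 mod 7 = 1, so they are different weekdays.
(May 19, 2230 is a Wednesday; Feb 20, 2234 is a Thursday.)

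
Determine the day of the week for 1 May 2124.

Doomsday rule: the anchor day for the 2100s is Sunday. For year 24: 24÷12 = 2 r 0, and 0÷4 = 0, so 2+0+0 = 2.
Sunday + 2 ≡ Tuesday — that's 2124's doomsday.
In May the doomsday date is May 9.
May 1 is 8 days before May 9; 8 mod 7 = 1, so Tuesday − 1 = Monday.

Monday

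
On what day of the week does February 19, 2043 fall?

Doomsday rule: the anchor day for the 2000s is Tuesday. For year 43: 43÷12 = 3 r 7, and 7÷4 = 1, so 3+7+1 = 11.
Tuesday + 11 ≡ Saturday — that's 2043's doomsday.
In February the doomsday date is Feb 28 (2043 is not a leap year).
Feb 19 is 9 days before Feb 28; 9 mod 7 = 2, so Saturday − 2 = Thursday.

Thursday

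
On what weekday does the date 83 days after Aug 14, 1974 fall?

Tuesday

Aug 14, 1974 is a Wednesday.
83 mod 7 = 6, so 83 days after a Wednesday is Wednesday + 6 = Tuesday.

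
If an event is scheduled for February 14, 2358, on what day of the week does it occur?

Friday

Doomsday rule: the anchor day for the 2300s is Wednesday. For year 58: 58÷12 = 4 r 10, and 10÷4 = 2, so 4+10+2 = 16.
Wednesday + 16 ≡ Friday — that's 2358's doomsday.
In February the doomsday date is Feb 28 (2358 is not a leap year).
Feb 14 is 14 days before Feb 28; 14 mod 7 = 0, so Friday − 0 = Friday.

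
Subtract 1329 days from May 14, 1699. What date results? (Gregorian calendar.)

−365 (one year) → May 14, 1698 (964 left).
−365 (one year) → May 14, 1697 (599 left).
−365 (one year) → May 14, 1696 (234 left).
−14 → Apr 30, 1696 (end of Apr, 30 days; 220 left).
−30 → Mar 31, 1696 (end of Mar, 31 days; 190 left).
−31 → Feb 29, 1696 (end of Feb, 29 days; 159 left).
−29 → Jan 31, 1696 (end of Jan, 31 days; 130 left).
−31 → Dec 31, 1695 (end of Dec, 31 days; 99 left).
−31 → Nov 30, 1695 (end of Nov, 30 days; 68 left).
−30 → Oct 31, 1695 (end of Oct, 31 days; 38 left).
−31 → Sep 30, 1695 (end of Sep, 30 days; 7 left).
−7 → Sep 23, 1695.

September 23, 1695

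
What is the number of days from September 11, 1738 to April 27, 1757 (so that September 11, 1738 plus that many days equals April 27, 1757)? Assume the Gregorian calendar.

6803

Sep 11, 1738 → Sep 11, 1739: 365 days.
Sep 11, 1739 → Sep 11, 1740: 366 days (Feb 29, 1740 is in that span).
Sep 11, 1740 → Sep 11, 1741: 365 days.
Sep 11, 1741 → Sep 11, 1742: 365 days.
Sep 11, 1742 → Sep 11, 1743: 365 days.
Sep 11, 1743 → Sep 11, 1744: 366 days (Feb 29, 1744 is in that span).
Sep 11, 1744 → Sep 11, 1745: 365 days.
Sep 11, 1745 → Sep 11, 1746: 365 days.
Sep 11, 1746 → Sep 11, 1747: 365 days.
Sep 11, 1747 → Sep 11, 1748: 366 days (Feb 29, 1748 is in that span).
Sep 11, 1748 → Sep 11, 1749: 365 days.
Sep 11, 1749 → Sep 11, 1750: 365 days.
Sep 11, 1750 → Sep 11, 1751: 365 days.
Sep 11, 1751 → Sep 11, 1752: 366 days (Feb 29, 1752 is in that span).
Sep 11, 1752 → Sep 11, 1753: 365 days.
Sep 11, 1753 → Sep 11, 1754: 365 days.
Sep 11, 1754 → Sep 11, 1755: 365 days.
Sep 11, 1755 → Sep 11, 1756: 366 days (Feb 29, 1756 is in that span).
Sep 11, 1756 → Oct 11, 1756: 30 days (September has 30).
Oct 11, 1756 → Nov 11, 1756: 31 days (October has 31).
Nov 11, 1756 → Dec 11, 1756: 30 days (November has 30).
Dec 11, 1756 → Jan 11, 1757: 31 days (December has 31).
Jan 11, 1757 → Feb 11, 1757: 31 days (January has 31).
Feb 11, 1757 → Mar 11, 1757: 28 days (February has 28).
Mar 11, 1757 → Apr 11, 1757: 31 days (March has 31).
Apr 11, 1757 → Apr 27, 1757: 16 days.
Total: 6803 days.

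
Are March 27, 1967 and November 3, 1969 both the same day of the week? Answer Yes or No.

Yes

From Mar 27, 1967 to Nov 3, 1969 is 952 days.
952 mod 7 = 0, so they are the same weekday.
(Mar 27, 1967 is a Monday; Nov 3, 1969 is a Monday.)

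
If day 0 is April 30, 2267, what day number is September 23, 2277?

3799

Apr 30, 2267 → Apr 30, 2268: 366 days (Feb 29, 2268 is in that span).
Apr 30, 2268 → Apr 30, 2269: 365 days.
Apr 30, 2269 → Apr 30, 2270: 365 days.
Apr 30, 2270 → Apr 30, 2271: 365 days.
Apr 30, 2271 → Apr 30, 2272: 366 days (Feb 29, 2272 is in that span).
Apr 30, 2272 → Apr 30, 2273: 365 days.
Apr 30, 2273 → Apr 30, 2274: 365 days.
Apr 30, 2274 → Apr 30, 2275: 365 days.
Apr 30, 2275 → Apr 30, 2276: 366 days (Feb 29, 2276 is in that span).
Apr 30, 2276 → Apr 30, 2277: 365 days.
Apr 30, 2277 → May 30, 2277: 30 days (April has 30).
May 30, 2277 → Jun 30, 2277: 31 days (May has 31).
Jun 30, 2277 → Jul 30, 2277: 30 days (June has 30).
Jul 30, 2277 → Aug 30, 2277: 31 days (July has 31).
Aug 30, 2277 → Sep 23, 2277: 24 days.
Total: 3799 days.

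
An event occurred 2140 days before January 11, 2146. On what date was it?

−365 (one year) → Jan 11, 2145 (1775 left).
−366 (one year; includes Feb 29, 2144) → Jan 11, 2144 (1409 left).
−365 (one year) → Jan 11, 2143 (1044 left).
−365 (one year) → Jan 11, 2142 (679 left).
−365 (one year) → Jan 11, 2141 (314 left).
−11 → Dec 31, 2140 (end of Dec, 31 days; 303 left).
−31 → Nov 30, 2140 (end of Nov, 30 days; 272 left).
−30 → Oct 31, 2140 (end of Oct, 31 days; 242 left).
−31 → Sep 30, 2140 (end of Sep, 30 days; 211 left).
−30 → Aug 31, 2140 (end of Aug, 31 days; 181 left).
−31 → Jul 31, 2140 (end of Jul, 31 days; 150 left).
−31 → Jun 30, 2140 (end of Jun, 30 days; 119 left).
−30 → May 31, 2140 (end of May, 31 days; 89 left).
−31 → Apr 30, 2140 (end of Apr, 30 days; 58 left).
−30 → Mar 31, 2140 (end of Mar, 31 days; 28 left).
−28 → Mar 3, 2140.

March 3, 2140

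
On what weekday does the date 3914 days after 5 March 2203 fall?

Sunday

First find the weekday of Mar 5, 2203. Doomsday rule: the anchor day for the 2200s is Friday. For year 03: 3÷12 = 0 r 3, and 3÷4 = 0, so 0+3+0 = 3.
Friday + 3 ≡ Monday — that's 2203's doomsday.
In March the doomsday date is Mar 14.
Mar 5 is 9 days before Mar 14; 9 mod 7 = 2, so Monday − 2 = Saturday.
3914 mod 7 = 1, so 3914 days after a Saturday is Saturday + 1 = Sunday.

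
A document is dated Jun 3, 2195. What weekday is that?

Wednesday

Doomsday rule: the anchor day for the 2100s is Sunday. For year 95: 95÷12 = 7 r 11, and 11÷4 = 2, so 7+11+2 = 20.
Sunday + 20 ≡ Saturday — that's 2195's doomsday.
In June the doomsday date is Jun 6.
Jun 3 is 3 days before Jun 6; 3 mod 7 = 3, so Saturday − 3 = Wednesday.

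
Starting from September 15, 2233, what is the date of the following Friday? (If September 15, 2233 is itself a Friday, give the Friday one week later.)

September 20, 2233

Sep 15, 2233 is a Sunday.
From Sunday to the next Friday is 5 days.
Sep 15, 2233 + 5 = Sep 20, 2233.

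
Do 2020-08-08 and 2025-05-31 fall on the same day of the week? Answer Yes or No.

From Aug 8, 2020 to May 31, 2025 is 1757 days.
1757 mod 7 = 0, so they are the same weekday.
(Aug 8, 2020 is a Saturday; May 31, 2025 is a Saturday.)

Yes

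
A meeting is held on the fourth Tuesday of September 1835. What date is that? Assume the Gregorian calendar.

September 1, 1835 is a Tuesday.
The first Tuesday is therefore September 1 (same day).
The fourth Tuesday is 1 + 3×7 = September 22.

September 22, 1835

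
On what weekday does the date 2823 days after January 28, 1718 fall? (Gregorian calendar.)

Sunday

First find the weekday of Jan 28, 1718. Doomsday rule: the anchor day for the 1700s is Sunday. For year 18: 18÷12 = 1 r 6, and 6÷4 = 1, so 1+6+1 = 8.
Sunday + 8 ≡ Monday — that's 1718's doomsday.
In January the doomsday date is Jan 3 (1718 is not a leap year).
Jan 28 is 25 days after Jan 3; 25 mod 7 = 4, so Monday + 4 = Friday.
2823 mod 7 = 2, so 2823 days after a Friday is Friday + 2 = Sunday.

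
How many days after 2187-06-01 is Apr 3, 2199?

Jun 1, 2187 → Jun 1, 2188: 366 days (Feb 29, 2188 is in that span).
Jun 1, 2188 → Jun 1, 2189: 365 days.
Jun 1, 2189 → Jun 1, 2190: 365 days.
Jun 1, 2190 → Jun 1, 2191: 365 days.
Jun 1, 2191 → Jun 1, 2192: 366 days (Feb 29, 2192 is in that span).
Jun 1, 2192 → Jun 1, 2193: 365 days.
Jun 1, 2193 → Jun 1, 2194: 365 days.
Jun 1, 2194 → Jun 1, 2195: 365 days.
Jun 1, 2195 → Jun 1, 2196: 366 days (Feb 29, 2196 is in that span).
Jun 1, 2196 → Jun 1, 2197: 365 days.
Jun 1, 2197 → Jun 1, 2198: 365 days.
Jun 1, 2198 → Jul 1, 2198: 30 days (June has 30).
Jul 1, 2198 → Aug 1, 2198: 31 days (July has 31).
Aug 1, 2198 → Sep 1, 2198: 31 days (August has 31).
Sep 1, 2198 → Oct 1, 2198: 30 days (September has 30).
Oct 1, 2198 → Nov 1, 2198: 31 days (October has 31).
Nov 1, 2198 → Dec 1, 2198: 30 days (November has 30).
Dec 1, 2198 → Jan 1, 2199: 31 days (December has 31).
Jan 1, 2199 → Feb 1, 2199: 31 days (January has 31).
Feb 1, 2199 → Mar 1, 2199: 28 days (February has 28).
Mar 1, 2199 → Apr 1, 2199: 31 days (March has 31).
Apr 1, 2199 → Apr 3, 2199: 2 days.
Total: 4324 days.

4324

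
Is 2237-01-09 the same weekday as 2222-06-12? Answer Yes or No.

No

From Jun 12, 2222 to Jan 9, 2237 is 5325 days.
5325 mod 7 = 5, so they are different weekdays.
(Jun 12, 2222 is a Wednesday; Jan 9, 2237 is a Monday.)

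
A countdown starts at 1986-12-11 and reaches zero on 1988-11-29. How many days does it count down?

Dec 11, 1986 → Dec 11, 1987: 365 days.
Dec 11, 1987 → Jan 11, 1988: 31 days (December has 31).
Jan 11, 1988 → Feb 11, 1988: 31 days (January has 31).
Feb 11, 1988 → Mar 11, 1988: 29 days (February has 29).
Mar 11, 1988 → Apr 11, 1988: 31 days (March has 31).
Apr 11, 1988 → May 11, 1988: 30 days (April has 30).
May 11, 1988 → Jun 11, 1988: 31 days (May has 31).
Jun 11, 1988 → Jul 11, 1988: 30 days (June has 30).
Jul 11, 1988 → Aug 11, 1988: 31 days (July has 31).
Aug 11, 1988 → Sep 11, 1988: 31 days (August has 31).
Sep 11, 1988 → Oct 11, 1988: 30 days (September has 30).
Oct 11, 1988 → Nov 11, 1988: 31 days (October has 31).
Nov 11, 1988 → Nov 29, 1988: 18 days.
Total: 719 days.

719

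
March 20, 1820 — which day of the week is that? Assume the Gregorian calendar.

Monday

Doomsday rule: the anchor day for the 1800s is Friday. For year 20: 20÷12 = 1 r 8, and 8÷4 = 2, so 1+8+2 = 11.
Friday + 11 ≡ Tuesday — that's 1820's doomsday.
In March the doomsday date is Mar 14.
Mar 20 is 6 days after Mar 14; 6 mod 7 = 6, so Tuesday + 6 = Monday.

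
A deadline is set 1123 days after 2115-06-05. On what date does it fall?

+366 (one year; includes Feb 29, 2116) → Jun 5, 2116 (757 left).
+365 (one year) → Jun 5, 2117 (392 left).
Jun has 30 days: +26 → Jul 1, 2117 (366 left).
Jul has 31 days: +31 → Aug 1, 2117 (335 left).
Aug has 31 days: +31 → Sep 1, 2117 (304 left).
Sep has 30 days: +30 → Oct 1, 2117 (274 left).
Oct has 31 days: +31 → Nov 1, 2117 (243 left).
Nov has 30 days: +30 → Dec 1, 2117 (213 left).
Dec has 31 days: +31 → Jan 1, 2118 (182 left).
Jan has 31 days: +31 → Feb 1, 2118 (151 left).
Feb has 28 days: +28 → Mar 1, 2118 (123 left).
Mar has 31 days: +31 → Apr 1, 2118 (92 left).
Apr has 30 days: +30 → May 1, 2118 (62 left).
May has 31 days: +31 → Jun 1, 2118 (31 left).
Jun has 30 days: +30 → Jul 1, 2118 (1 left).
+1 → Jul 2, 2118.

July 2, 2118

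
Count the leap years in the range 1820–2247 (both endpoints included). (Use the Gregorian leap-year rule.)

104

Multiples of 4 in [1820,2247]: 107.
Of those, multiples of 100: 4 (not leap unless ÷400).
Multiples of 400: 1.
Leap years = 107 − 4 + 1 = 104.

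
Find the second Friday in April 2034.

April 1, 2034 is a Saturday.
The first Friday is therefore April 7 (6 days later).
The second Friday is 7 + 1×7 = April 14.

April 14, 2034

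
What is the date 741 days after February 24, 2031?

+365 (one year) → Feb 24, 2032 (376 left).
Feb has 29 days: +6 → Mar 1, 2032 (370 left).
Mar has 31 days: +31 → Apr 1, 2032 (339 left).
Apr has 30 days: +30 → May 1, 2032 (309 left).
May has 31 days: +31 → Jun 1, 2032 (278 left).
Jun has 30 days: +30 → Jul 1, 2032 (248 left).
Jul has 31 days: +31 → Aug 1, 2032 (217 left).
Aug has 31 days: +31 → Sep 1, 2032 (186 left).
Sep has 30 days: +30 → Oct 1, 2032 (156 left).
Oct has 31 days: +31 → Nov 1, 2032 (125 left).
Nov has 30 days: +30 → Dec 1, 2032 (95 left).
Dec has 31 days: +31 → Jan 1, 2033 (64 left).
Jan has 31 days: +31 → Feb 1, 2033 (33 left).
Feb has 28 days: +28 → Mar 1, 2033 (5 left).
+5 → Mar 6, 2033.

March 6, 2033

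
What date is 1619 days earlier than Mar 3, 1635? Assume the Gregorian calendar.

−365 (one year) → Mar 3, 1634 (1254 left).
−365 (one year) → Mar 3, 1633 (889 left).
−365 (one year) → Mar 3, 1632 (524 left).
−366 (one year; includes Feb 29, 1632) → Mar 3, 1631 (158 left).
−3 → Feb 28, 1631 (end of Feb, 28 days; 155 left).
−28 → Jan 31, 1631 (end of Jan, 31 days; 127 left).
−31 → Dec 31, 1630 (end of Dec, 31 days; 96 left).
−31 → Nov 30, 1630 (end of Nov, 30 days; 65 left).
−30 → Oct 31, 1630 (end of Oct, 31 days; 35 left).
−31 → Sep 30, 1630 (end of Sep, 30 days; 4 left).
−4 → Sep 26, 1630.

September 26, 1630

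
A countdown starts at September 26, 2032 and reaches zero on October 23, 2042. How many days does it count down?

3679

Sep 26, 2032 → Sep 26, 2033: 365 days.
Sep 26, 2033 → Sep 26, 2034: 365 days.
Sep 26, 2034 → Sep 26, 2035: 365 days.
Sep 26, 2035 → Sep 26, 2036: 366 days (Feb 29, 2036 is in that span).
Sep 26, 2036 → Sep 26, 2037: 365 days.
Sep 26, 2037 → Sep 26, 2038: 365 days.
Sep 26, 2038 → Sep 26, 2039: 365 days.
Sep 26, 2039 → Sep 26, 2040: 366 days (Feb 29, 2040 is in that span).
Sep 26, 2040 → Sep 26, 2041: 365 days.
Sep 26, 2041 → Oct 26, 2041: 30 days (September has 30).
Oct 26, 2041 → Nov 26, 2041: 31 days (October has 31).
Nov 26, 2041 → Dec 26, 2041: 30 days (November has 30).
Dec 26, 2041 → Jan 26, 2042: 31 days (December has 31).
Jan 26, 2042 → Feb 26, 2042: 31 days (January has 31).
Feb 26, 2042 → Mar 26, 2042: 28 days (February has 28).
Mar 26, 2042 → Apr 26, 2042: 31 days (March has 31).
Apr 26, 2042 → May 26, 2042: 30 days (April has 30).
May 26, 2042 → Jun 26, 2042: 31 days (May has 31).
Jun 26, 2042 → Jul 26, 2042: 30 days (June has 30).
Jul 26, 2042 → Aug 26, 2042: 31 days (July has 31).
Aug 26, 2042 → Sep 26, 2042: 31 days (August has 31).
Sep 26, 2042 → Oct 23, 2042: 27 days.
Total: 3679 days.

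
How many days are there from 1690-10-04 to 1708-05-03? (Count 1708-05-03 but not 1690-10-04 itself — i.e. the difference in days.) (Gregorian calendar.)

Oct 4, 1690 → Oct 4, 1691: 365 days.
Oct 4, 1691 → Oct 4, 1692: 366 days (Feb 29, 1692 is in that span).
Oct 4, 1692 → Oct 4, 1693: 365 days.
Oct 4, 1693 → Oct 4, 1694: 365 days.
Oct 4, 1694 → Oct 4, 1695: 365 days.
Oct 4, 1695 → Oct 4, 1696: 366 days (Feb 29, 1696 is in that span).
Oct 4, 1696 → Oct 4, 1697: 365 days.
Oct 4, 1697 → Oct 4, 1698: 365 days.
Oct 4, 1698 → Oct 4, 1699: 365 days.
Oct 4, 1699 → Oct 4, 1700: 365 days.
Oct 4, 1700 → Oct 4, 1701: 365 days.
Oct 4, 1701 → Oct 4, 1702: 365 days.
Oct 4, 1702 → Oct 4, 1703: 365 days.
Oct 4, 1703 → Oct 4, 1704: 366 days (Feb 29, 1704 is in that span).
Oct 4, 1704 → Oct 4, 1705: 365 days.
Oct 4, 1705 → Oct 4, 1706: 365 days.
Oct 4, 1706 → Oct 4, 1707: 365 days.
Oct 4, 1707 → Nov 4, 1707: 31 days (October has 31).
Nov 4, 1707 → Dec 4, 1707: 30 days (November has 30).
Dec 4, 1707 → Jan 4, 1708: 31 days (December has 31).
Jan 4, 1708 → Feb 4, 1708: 31 days (January has 31).
Feb 4, 1708 → Mar 4, 1708: 29 days (February has 29).
Mar 4, 1708 → Apr 4, 1708: 31 days (March has 31).
Apr 4, 1708 → May 3, 1708: 29 days.
Total: 6420 days.

6420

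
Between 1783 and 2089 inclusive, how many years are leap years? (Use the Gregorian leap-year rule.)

Multiples of 4 in [1783,2089]: 77.
Of those, multiples of 100: 3 (not leap unless ÷400).
Multiples of 400: 1.
Leap years = 77 − 3 + 1 = 75.

75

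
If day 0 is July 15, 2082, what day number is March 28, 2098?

5735

Jul 15, 2082 → Jul 15, 2083: 365 days.
Jul 15, 2083 → Jul 15, 2084: 366 days (Feb 29, 2084 is in that span).
Jul 15, 2084 → Jul 15, 2085: 365 days.
Jul 15, 2085 → Jul 15, 2086: 365 days.
Jul 15, 2086 → Jul 15, 2087: 365 days.
Jul 15, 2087 → Jul 15, 2088: 366 days (Feb 29, 2088 is in that span).
Jul 15, 2088 → Jul 15, 2089: 365 days.
Jul 15, 2089 → Jul 15, 2090: 365 days.
Jul 15, 2090 → Jul 15, 2091: 365 days.
Jul 15, 2091 → Jul 15, 2092: 366 days (Feb 29, 2092 is in that span).
Jul 15, 2092 → Jul 15, 2093: 365 days.
Jul 15, 2093 → Jul 15, 2094: 365 days.
Jul 15, 2094 → Jul 15, 2095: 365 days.
Jul 15, 2095 → Jul 15, 2096: 366 days (Feb 29, 2096 is in that span).
Jul 15, 2096 → Jul 15, 2097: 365 days.
Jul 15, 2097 → Aug 15, 2097: 31 days (July has 31).
Aug 15, 2097 → Sep 15, 2097: 31 days (August has 31).
Sep 15, 2097 → Oct 15, 2097: 30 days (September has 30).
Oct 15, 2097 → Nov 15, 2097: 31 days (October has 31).
Nov 15, 2097 → Dec 15, 2097: 30 days (November has 30).
Dec 15, 2097 → Jan 15, 2098: 31 days (December has 31).
Jan 15, 2098 → Feb 15, 2098: 31 days (January has 31).
Feb 15, 2098 → Mar 15, 2098: 28 days (February has 28).
Mar 15, 2098 → Mar 28, 2098: 13 days.
Total: 5735 days.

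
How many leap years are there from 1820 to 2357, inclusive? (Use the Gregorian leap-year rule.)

Multiples of 4 in [1820,2357]: 135.
Of those, multiples of 100: 5 (not leap unless ÷400).
Multiples of 400: 1.
Leap years = 135 − 5 + 1 = 131.

131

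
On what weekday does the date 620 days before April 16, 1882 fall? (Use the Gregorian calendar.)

Wednesday

Apr 16, 1882 is a Sunday.
620 mod 7 = 4, so 620 days before a Sunday is Sunday − 4 = Wednesday.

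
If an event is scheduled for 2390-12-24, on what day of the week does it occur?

Doomsday rule: the anchor day for the 2300s is Wednesday. For year 90: 90÷12 = 7 r 6, and 6÷4 = 1, so 7+6+1 = 14.
Wednesday + 14 ≡ Wednesday — that's 2390's doomsday.
In December the doomsday date is Dec 12.
Dec 24 is 12 days after Dec 12; 12 mod 7 = 5, so Wednesday + 5 = Monday.

Monday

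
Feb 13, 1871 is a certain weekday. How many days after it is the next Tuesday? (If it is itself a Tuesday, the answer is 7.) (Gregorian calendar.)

Feb 13, 1871 is a Monday.
From Monday to the next Tuesday is 1 day.

1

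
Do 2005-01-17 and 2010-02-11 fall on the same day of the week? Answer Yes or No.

No

From Jan 17, 2005 to Feb 11, 2010 is 1851 days.
1851 mod 7 = 3, so they are different weekdays.
(Jan 17, 2005 is a Monday; Feb 11, 2010 is a Thursday.)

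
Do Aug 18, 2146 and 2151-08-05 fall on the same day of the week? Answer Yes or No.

Yes

From Aug 18, 2146 to Aug 5, 2151 is 1813 days.
1813 mod 7 = 0, so they are the same weekday.
(Aug 18, 2146 is a Thursday; Aug 5, 2151 is a Thursday.)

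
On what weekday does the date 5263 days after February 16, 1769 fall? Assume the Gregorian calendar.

First find the weekday of Feb 16, 1769. Doomsday rule: the anchor day for the 1700s is Sunday. For year 69: 69÷12 = 5 r 9, and 9÷4 = 2, so 5+9+2 = 16.
Sunday + 16 ≡ Tuesday — that's 1769's doomsday.
In February the doomsday date is Feb 28 (1769 is not a leap year).
Feb 16 is 12 days before Feb 28; 12 mod 7 = 5, so Tuesday − 5 = Thursday.
5263 mod 7 = 6, so 5263 days after a Thursday is Thursday + 6 = Wednesday.

Wednesday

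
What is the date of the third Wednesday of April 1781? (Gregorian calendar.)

April 1, 1781 is a Sunday.
The first Wednesday is therefore April 4 (3 days later).
The third Wednesday is 4 + 2×7 = April 18.

April 18, 1781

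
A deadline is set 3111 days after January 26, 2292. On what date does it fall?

August 3, 2300

+366 (one year; includes Feb 29, 2292) → Jan 26, 2293 (2745 left).
+365 (one year) → Jan 26, 2294 (2380 left).
+365 (one year) → Jan 26, 2295 (2015 left).
+365 (one year) → Jan 26, 2296 (1650 left).
+366 (one year; includes Feb 29, 2296) → Jan 26, 2297 (1284 left).
+365 (one year) → Jan 26, 2298 (919 left).
+365 (one year) → Jan 26, 2299 (554 left).
+365 (one year) → Jan 26, 2300 (189 left).
Jan has 31 days: +6 → Feb 1, 2300 (183 left).
Feb has 28 days: +28 → Mar 1, 2300 (155 left).
Mar has 31 days: +31 → Apr 1, 2300 (124 left).
Apr has 30 days: +30 → May 1, 2300 (94 left).
May has 31 days: +31 → Jun 1, 2300 (63 left).
Jun has 30 days: +30 → Jul 1, 2300 (33 left).
Jul has 31 days: +31 → Aug 1, 2300 (2 left).
+2 → Aug 3, 2300.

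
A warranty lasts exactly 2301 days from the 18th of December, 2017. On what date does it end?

April 6, 2024

+365 (one year) → Dec 18, 2018 (1936 left).
+365 (one year) → Dec 18, 2019 (1571 left).
+366 (one year; includes Feb 29, 2020) → Dec 18, 2020 (1205 left).
+365 (one year) → Dec 18, 2021 (840 left).
+365 (one year) → Dec 18, 2022 (475 left).
+365 (one year) → Dec 18, 2023 (110 left).
Dec has 31 days: +14 → Jan 1, 2024 (96 left).
Jan has 31 days: +31 → Feb 1, 2024 (65 left).
Feb has 29 days: +29 → Mar 1, 2024 (36 left).
Mar has 31 days: +31 → Apr 1, 2024 (5 left).
+5 → Apr 6, 2024.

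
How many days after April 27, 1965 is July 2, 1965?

66

Apr 27, 1965 → May 27, 1965: 30 days (April has 30).
May 27, 1965 → Jun 27, 1965: 31 days (May has 31).
Jun 27, 1965 → Jul 2, 1965: 5 days.
Total: 66 days.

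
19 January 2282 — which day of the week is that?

Thursday

Doomsday rule: the anchor day for the 2200s is Friday. For year 82: 82÷12 = 6 r 10, and 10÷4 = 2, so 6+10+2 = 18.
Friday + 18 ≡ Tuesday — that's 2282's doomsday.
In January the doomsday date is Jan 3 (2282 is not a leap year).
Jan 19 is 16 days after Jan 3; 16 mod 7 = 2, so Tuesday + 2 = Thursday.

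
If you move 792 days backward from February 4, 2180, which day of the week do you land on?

First find the weekday of Feb 4, 2180. Doomsday rule: the anchor day for the 2100s is Sunday. For year 80: 80÷12 = 6 r 8, and 8÷4 = 2, so 6+8+2 = 16.
Sunday + 16 ≡ Tuesday — that's 2180's doomsday.
In February the doomsday date is Feb 29 (2180 is a leap year (divisible by 4)).
Feb 4 is 25 days before Feb 29; 25 mod 7 = 4, so Tuesday − 4 = Friday.
792 mod 7 = 1, so 792 days before a Friday is Friday − 1 = Thursday.

Thursday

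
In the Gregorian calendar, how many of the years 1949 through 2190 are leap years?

Multiples of 4 in [1949,2190]: 60.
Of those, multiples of 100: 2 (not leap unless ÷400).
Multiples of 400: 1.
Leap years = 60 − 2 + 1 = 59.

59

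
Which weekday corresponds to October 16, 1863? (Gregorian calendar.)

Doomsday rule: the anchor day for the 1800s is Friday. For year 63: 63÷12 = 5 r 3, and 3÷4 = 0, so 5+3+0 = 8.
Friday + 8 ≡ Saturday — that's 1863's doomsday.
In October the doomsday date is Oct 10.
Oct 16 is 6 days after Oct 10; 6 mod 7 = 6, so Saturday + 6 = Friday.

Friday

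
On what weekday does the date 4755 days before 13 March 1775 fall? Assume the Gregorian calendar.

Mar 13, 1775 is a Monday.
4755 mod 7 = 2, so 4755 days before a Monday is Monday − 2 = Saturday.

Saturday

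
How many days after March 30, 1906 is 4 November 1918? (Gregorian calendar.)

Mar 30, 1906 → Mar 30, 1907: 365 days.
Mar 30, 1907 → Mar 30, 1908: 366 days (Feb 29, 1908 is in that span).
Mar 30, 1908 → Mar 30, 1909: 365 days.
Mar 30, 1909 → Mar 30, 1910: 365 days.
Mar 30, 1910 → Mar 30, 1911: 365 days.
Mar 30, 1911 → Mar 30, 1912: 366 days (Feb 29, 1912 is in that span).
Mar 30, 1912 → Mar 30, 1913: 365 days.
Mar 30, 1913 → Mar 30, 1914: 365 days.
Mar 30, 1914 → Mar 30, 1915: 365 days.
Mar 30, 1915 → Mar 30, 1916: 366 days (Feb 29, 1916 is in that span).
Mar 30, 1916 → Mar 30, 1917: 365 days.
Mar 30, 1917 → Mar 30, 1918: 365 days.
Mar 30, 1918 → Apr 30, 1918: 31 days (March has 31).
Apr 30, 1918 → May 30, 1918: 30 days (April has 30).
May 30, 1918 → Jun 30, 1918: 31 days (May has 31).
Jun 30, 1918 → Jul 30, 1918: 30 days (June has 30).
Jul 30, 1918 → Aug 30, 1918: 31 days (July has 31).
Aug 30, 1918 → Sep 30, 1918: 31 days (August has 31).
Sep 30, 1918 → Oct 30, 1918: 30 days (September has 30).
Oct 30, 1918 → Nov 4, 1918: 5 days.
Total: 4602 days.

4602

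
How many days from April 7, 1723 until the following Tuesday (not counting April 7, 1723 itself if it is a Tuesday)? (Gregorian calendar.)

Apr 7, 1723 is a Wednesday.
From Wednesday to the next Tuesday is 6 days.

6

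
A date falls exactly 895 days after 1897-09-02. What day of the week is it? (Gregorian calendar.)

Wednesday

First find the weekday of Sep 2, 1897. Doomsday rule: the anchor day for the 1800s is Friday. For year 97: 97÷12 = 8 r 1, and 1÷4 = 0, so 8+1+0 = 9.
Friday + 9 ≡ Sunday — that's 1897's doomsday.
In September the doomsday date is Sep 5.
Sep 2 is 3 days before Sep 5; 3 mod 7 = 3, so Sunday − 3 = Thursday.
895 mod 7 = 6, so 895 days after a Thursday is Thursday + 6 = Wednesday.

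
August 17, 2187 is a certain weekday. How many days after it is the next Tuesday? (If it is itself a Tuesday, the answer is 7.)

Aug 17, 2187 is a Friday.
From Friday to the next Tuesday is 4 days.

4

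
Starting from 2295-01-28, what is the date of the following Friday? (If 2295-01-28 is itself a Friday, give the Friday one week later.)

Jan 28, 2295 is a Monday.
From Monday to the next Friday is 4 days.
Jan 28, 2295 + 4 = Feb 1, 2295.

February 1, 2295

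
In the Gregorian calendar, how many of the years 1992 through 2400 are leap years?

Multiples of 4 in [1992,2400]: 103.
Of those, multiples of 100: 5 (not leap unless ÷400).
Multiples of 400: 2.
Leap years = 103 − 5 + 2 = 100.

100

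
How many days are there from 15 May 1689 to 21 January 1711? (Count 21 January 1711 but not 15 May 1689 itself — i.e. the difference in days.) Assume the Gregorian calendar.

May 15, 1689 → May 15, 1690: 365 days.
May 15, 1690 → May 15, 1691: 365 days.
May 15, 1691 → May 15, 1692: 366 days (Feb 29, 1692 is in that span).
May 15, 1692 → May 15, 1693: 365 days.
May 15, 1693 → May 15, 1694: 365 days.
May 15, 1694 → May 15, 1695: 365 days.
May 15, 1695 → May 15, 1696: 366 days (Feb 29, 1696 is in that span).
May 15, 1696 → May 15, 1697: 365 days.
May 15, 1697 → May 15, 1698: 365 days.
May 15, 1698 → May 15, 1699: 365 days.
May 15, 1699 → May 15, 1700: 365 days.
May 15, 1700 → May 15, 1701: 365 days.
May 15, 1701 → May 15, 1702: 365 days.
May 15, 1702 → May 15, 1703: 365 days.
May 15, 1703 → May 15, 1704: 366 days (Feb 29, 1704 is in that span).
May 15, 1704 → May 15, 1705: 365 days.
May 15, 1705 → May 15, 1706: 365 days.
May 15, 1706 → May 15, 1707: 365 days.
May 15, 1707 → May 15, 1708: 366 days (Feb 29, 1708 is in that span).
May 15, 1708 → May 15, 1709: 365 days.
May 15, 1709 → May 15, 1710: 365 days.
May 15, 1710 → Jun 15, 1710: 31 days (May has 31).
Jun 15, 1710 → Jul 15, 1710: 30 days (June has 30).
Jul 15, 1710 → Aug 15, 1710: 31 days (July has 31).
Aug 15, 1710 → Sep 15, 1710: 31 days (August has 31).
Sep 15, 1710 → Oct 15, 1710: 30 days (September has 30).
Oct 15, 1710 → Nov 15, 1710: 31 days (October has 31).
Nov 15, 1710 → Dec 15, 1710: 30 days (November has 30).
Dec 15, 1710 → Jan 15, 1711: 31 days (December has 31).
Jan 15, 1711 → Jan 21, 1711: 6 days.
Total: 7920 days.

7920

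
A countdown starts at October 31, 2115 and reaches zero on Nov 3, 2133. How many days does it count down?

6578

Oct 31, 2115 → Oct 31, 2116: 366 days (Feb 29, 2116 is in that span).
Oct 31, 2116 → Oct 31, 2117: 365 days.
Oct 31, 2117 → Oct 31, 2118: 365 days.
Oct 31, 2118 → Oct 31, 2119: 365 days.
Oct 31, 2119 → Oct 31, 2120: 366 days (Feb 29, 2120 is in that span).
Oct 31, 2120 → Oct 31, 2121: 365 days.
Oct 31, 2121 → Oct 31, 2122: 365 days.
Oct 31, 2122 → Oct 31, 2123: 365 days.
Oct 31, 2123 → Oct 31, 2124: 366 days (Feb 29, 2124 is in that span).
Oct 31, 2124 → Oct 31, 2125: 365 days.
Oct 31, 2125 → Oct 31, 2126: 365 days.
Oct 31, 2126 → Oct 31, 2127: 365 days.
Oct 31, 2127 → Oct 31, 2128: 366 days (Feb 29, 2128 is in that span).
Oct 31, 2128 → Oct 31, 2129: 365 days.
Oct 31, 2129 → Oct 31, 2130: 365 days.
Oct 31, 2130 → Oct 31, 2131: 365 days.
Oct 31, 2131 → Oct 31, 2132: 366 days (Feb 29, 2132 is in that span).
Oct 31, 2132 → Nov 30, 2132: 30 days (October has 31).
Nov 30, 2132 → Dec 30, 2132: 30 days (November has 30).
Dec 30, 2132 → Jan 30, 2133: 31 days (December has 31).
Jan 30, 2133 → Feb 28, 2133: 29 days (January has 31).
Feb 28, 2133 → Mar 28, 2133: 28 days (February has 28).
Mar 28, 2133 → Apr 28, 2133: 31 days (March has 31).
Apr 28, 2133 → May 28, 2133: 30 days (April has 30).
May 28, 2133 → Jun 28, 2133: 31 days (May has 31).
Jun 28, 2133 → Jul 28, 2133: 30 days (June has 30).
Jul 28, 2133 → Aug 28, 2133: 31 days (July has 31).
Aug 28, 2133 → Sep 28, 2133: 31 days (August has 31).
Sep 28, 2133 → Oct 28, 2133: 30 days (September has 30).
Oct 28, 2133 → Nov 3, 2133: 6 days.
Total: 6578 days.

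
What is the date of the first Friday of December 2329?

December 1, 2329 is a Sunday.
The first Friday is therefore December 6 (5 days later).

December 6, 2329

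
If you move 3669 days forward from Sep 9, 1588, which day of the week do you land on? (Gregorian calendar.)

Saturday

Sep 9, 1588 is a Friday.
3669 mod 7 = 1, so 3669 days after a Friday is Friday + 1 = Saturday.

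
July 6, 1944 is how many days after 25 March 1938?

2295

Mar 25, 1938 → Mar 25, 1939: 365 days.
Mar 25, 1939 → Mar 25, 1940: 366 days (Feb 29, 1940 is in that span).
Mar 25, 1940 → Mar 25, 1941: 365 days.
Mar 25, 1941 → Mar 25, 1942: 365 days.
Mar 25, 1942 → Mar 25, 1943: 365 days.
Mar 25, 1943 → Mar 25, 1944: 366 days (Feb 29, 1944 is in that span).
Mar 25, 1944 → Apr 25, 1944: 31 days (March has 31).
Apr 25, 1944 → May 25, 1944: 30 days (April has 30).
May 25, 1944 → Jun 25, 1944: 31 days (May has 31).
Jun 25, 1944 → Jul 6, 1944: 11 days.
Total: 2295 days.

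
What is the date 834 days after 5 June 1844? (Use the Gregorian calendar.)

+365 (one year) → Jun 5, 1845 (469 left).
+365 (one year) → Jun 5, 1846 (104 left).
Jun has 30 days: +26 → Jul 1, 1846 (78 left).
Jul has 31 days: +31 → Aug 1, 1846 (47 left).
Aug has 31 days: +31 → Sep 1, 1846 (16 left).
+16 → Sep 17, 1846.

September 17, 1846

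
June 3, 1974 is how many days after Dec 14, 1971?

Dec 14, 1971 → Dec 14, 1972: 366 days (Feb 29, 1972 is in that span).
Dec 14, 1972 → Dec 14, 1973: 365 days.
Dec 14, 1973 → Jan 14, 1974: 31 days (December has 31).
Jan 14, 1974 → Feb 14, 1974: 31 days (January has 31).
Feb 14, 1974 → Mar 14, 1974: 28 days (February has 28).
Mar 14, 1974 → Apr 14, 1974: 31 days (March has 31).
Apr 14, 1974 → May 14, 1974: 30 days (April has 30).
May 14, 1974 → Jun 3, 1974: 20 days.
Total: 902 days.

902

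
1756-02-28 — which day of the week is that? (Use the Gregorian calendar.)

Saturday

Doomsday rule: the anchor day for the 1700s is Sunday. For year 56: 56÷12 = 4 r 8, and 8÷4 = 2, so 4+8+2 = 14.
Sunday + 14 ≡ Sunday — that's 1756's doomsday.
In February the doomsday date is Feb 29 (1756 is a leap year (divisible by 4)).
Feb 28 is 1 day before Feb 29; 1 mod 7 = 1, so Sunday − 1 = Saturday.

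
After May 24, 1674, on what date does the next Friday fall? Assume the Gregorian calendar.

May 25, 1674

May 24, 1674 is a Thursday.
From Thursday to the next Friday is 1 day.
May 24, 1674 + 1 = May 25, 1674.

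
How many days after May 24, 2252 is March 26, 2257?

1767

May 24, 2252 → May 24, 2253: 365 days.
May 24, 2253 → May 24, 2254: 365 days.
May 24, 2254 → May 24, 2255: 365 days.
May 24, 2255 → May 24, 2256: 366 days (Feb 29, 2256 is in that span).
May 24, 2256 → Jun 24, 2256: 31 days (May has 31).
Jun 24, 2256 → Jul 24, 2256: 30 days (June has 30).
Jul 24, 2256 → Aug 24, 2256: 31 days (July has 31).
Aug 24, 2256 → Sep 24, 2256: 31 days (August has 31).
Sep 24, 2256 → Oct 24, 2256: 30 days (September has 30).
Oct 24, 2256 → Nov 24, 2256: 31 days (October has 31).
Nov 24, 2256 → Dec 24, 2256: 30 days (November has 30).
Dec 24, 2256 → Jan 24, 2257: 31 days (December has 31).
Jan 24, 2257 → Feb 24, 2257: 31 days (January has 31).
Feb 24, 2257 → Mar 24, 2257: 28 days (February has 28).
Mar 24, 2257 → Mar 26, 2257: 2 days.
Total: 1767 days.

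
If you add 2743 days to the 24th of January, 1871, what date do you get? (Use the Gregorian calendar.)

+365 (one year) → Jan 24, 1872 (2378 left).
+366 (one year; includes Feb 29, 1872) → Jan 24, 1873 (2012 left).
+365 (one year) → Jan 24, 1874 (1647 left).
+365 (one year) → Jan 24, 1875 (1282 left).
+365 (one year) → Jan 24, 1876 (917 left).
+366 (one year; includes Feb 29, 1876) → Jan 24, 1877 (551 left).
+365 (one year) → Jan 24, 1878 (186 left).
Jan has 31 days: +8 → Feb 1, 1878 (178 left).
Feb has 28 days: +28 → Mar 1, 1878 (150 left).
Mar has 31 days: +31 → Apr 1, 1878 (119 left).
Apr has 30 days: +30 → May 1, 1878 (89 left).
May has 31 days: +31 → Jun 1, 1878 (58 left).
Jun has 30 days: +30 → Jul 1, 1878 (28 left).
+28 → Jul 29, 1878.

July 29, 1878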